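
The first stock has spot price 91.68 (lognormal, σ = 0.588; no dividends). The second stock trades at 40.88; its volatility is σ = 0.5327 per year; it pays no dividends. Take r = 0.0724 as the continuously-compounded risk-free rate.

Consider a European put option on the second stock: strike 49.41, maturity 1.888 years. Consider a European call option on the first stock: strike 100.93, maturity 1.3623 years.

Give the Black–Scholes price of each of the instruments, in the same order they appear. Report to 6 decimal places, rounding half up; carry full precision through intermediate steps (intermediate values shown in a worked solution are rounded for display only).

price(the second stock put K=49.41) = 13.131223
price(the first stock call K=100.93) = 24.701517

[the second stock put K=49.41]
σ√T = 0.5327·√1.888 = 0.731954
d₁ = (ln(S/K) + (r+σ²/2)T) / (σ√T) = (ln(40.88/49.41) + (0.0724+0.5327²/2)·1.888) / 0.731954 = (-0.189512 + 0.404569) / 0.731954 = 0.293813
d₂ = d₁ − σ√T = 0.293813 − 0.731954 = -0.438141
e^{−rT} = 0.872240
N(−d₁) = 0.384450,  N(−d₂) = 0.669358
price = K·e^{−rT}·N(−d₂) − S·N(−d₁) = 28.847556 − 15.716333 = 13.131223
[the first stock call K=100.93]
σ√T = 0.588·√1.3623 = 0.686300
d₁ = (ln(S/K) + (r+σ²/2)T) / (σ√T) = (ln(91.68/100.93) + (0.0724+0.588²/2)·1.3623) / 0.686300 = (-0.096123 + 0.334134) / 0.686300 = 0.346804
d₂ = d₁ − σ√T = 0.346804 − 0.686300 = -0.339496
e^{−rT} = 0.906077
N(d₁) = 0.635631,  N(d₂) = 0.367118
price = S·N(d₁) − K·e^{−rT}·N(d₂) = 58.274607 − 33.573090 = 24.701517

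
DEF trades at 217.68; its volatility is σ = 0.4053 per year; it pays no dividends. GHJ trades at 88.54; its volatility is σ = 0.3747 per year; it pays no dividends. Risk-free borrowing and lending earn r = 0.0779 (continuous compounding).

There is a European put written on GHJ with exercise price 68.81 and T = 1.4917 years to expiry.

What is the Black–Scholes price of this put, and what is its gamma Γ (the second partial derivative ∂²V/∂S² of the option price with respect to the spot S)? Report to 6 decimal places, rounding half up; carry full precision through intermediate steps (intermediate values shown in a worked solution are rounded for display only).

σ√T = 0.3747·√1.4917 = 0.457640
d₁ = (ln(S/K) + (r+σ²/2)T) / (σ√T) = (ln(88.54/68.81) + (0.0779+0.3747²/2)·1.4917) / 0.457640 = (0.252105 + 0.220921) / 0.457640 = 1.033620
d₂ = d₁ − σ√T = 1.033620 − 0.457640 = 0.575979
e^{−rT} = 0.890294
N(−d₁) = 0.150657,  N(−d₂) = 0.282315
Put price V = K·e^{−rT}·N(−d₂) − S·N(−d₁) = 17.294916 − 13.339172 = 3.955744
φ(d₁) = (1/√(2π))·e^{−d₁²/2} = 0.233839
Γ = φ(d₁) / (S·σ·√T) = 0.005771

price = 3.955744
Γ = 0.005771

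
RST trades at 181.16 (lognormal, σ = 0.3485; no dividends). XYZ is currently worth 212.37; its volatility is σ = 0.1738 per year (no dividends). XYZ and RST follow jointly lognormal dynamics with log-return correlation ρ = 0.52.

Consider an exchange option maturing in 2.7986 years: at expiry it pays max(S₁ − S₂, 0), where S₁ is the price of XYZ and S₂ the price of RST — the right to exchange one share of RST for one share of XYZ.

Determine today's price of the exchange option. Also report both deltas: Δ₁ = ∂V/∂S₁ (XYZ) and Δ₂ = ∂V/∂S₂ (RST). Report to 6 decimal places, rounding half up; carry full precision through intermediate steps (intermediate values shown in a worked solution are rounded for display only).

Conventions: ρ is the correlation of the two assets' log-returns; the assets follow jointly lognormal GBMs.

σ_eff = √(σ₁² + σ₂² − 2ρσ₁σ₂) = √(0.1738² + 0.3485² − 2·0.52·0.1738·0.3485) = 0.297769
d₁ = (ln(S₁/S₂) + (q₂ − q₁ + σ_eff²/2)T) / (σ_eff√T) = (ln(212.37/181.16) + (0.0 − 0.0 + 0.044333)·2.7986) / 0.498139 = 0.568156
d₂ = d₁ − σ_eff√T = 0.568156 − 0.498139 = 0.070017
N(d₁) = 0.715035,  N(d₂) = 0.527910
V = S₁·e^{−q₁T}·N(d₁) − S₂·e^{−q₂T}·N(d₂) = 151.852083 − 95.636168 = 56.215916
Key observation: the rate r is irrelevant here: denominating values in RST turns the exchange into a ratio option on S₁/S₂, and discounting at r drops out.
Δ₁ = e^{−q₁T}·N(d₁) = 0.715035;  Δ₂ = −e^{−q₂T}·N(d₂) = -0.527910

exchange price = 56.215916
Δ1 = 0.715035
Δ2 = -0.527910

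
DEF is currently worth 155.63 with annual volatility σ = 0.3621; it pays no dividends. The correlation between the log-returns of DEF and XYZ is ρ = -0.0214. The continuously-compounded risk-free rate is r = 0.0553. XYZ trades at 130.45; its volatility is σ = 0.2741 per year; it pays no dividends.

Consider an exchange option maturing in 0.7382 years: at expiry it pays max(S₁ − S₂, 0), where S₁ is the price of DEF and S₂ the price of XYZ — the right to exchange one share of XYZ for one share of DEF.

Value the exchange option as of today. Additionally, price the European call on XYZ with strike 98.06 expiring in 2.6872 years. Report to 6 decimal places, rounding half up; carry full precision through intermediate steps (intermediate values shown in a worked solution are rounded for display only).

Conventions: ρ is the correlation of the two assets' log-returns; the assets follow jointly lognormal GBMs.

σ_eff = √(σ₁² + σ₂² − 2ρσ₁σ₂) = √(0.3621² + 0.2741² − 2·-0.0214·0.3621·0.2741) = 0.458798
d₁ = (ln(S₁/S₂) + (q₂ − q₁ + σ_eff²/2)T) / (σ_eff√T) = (ln(155.63/130.45) + (0.0 − 0.0 + 0.105248)·0.7382) / 0.394192 = 0.644825
d₂ = d₁ − σ_eff√T = 0.644825 − 0.394192 = 0.250633
N(d₁) = 0.740480,  N(d₂) = 0.598951
V = S₁·e^{−q₁T}·N(d₁) − S₂·e^{−q₂T}·N(d₂) = 115.240872 − 78.133169 = 37.107703
[vanilla: XYZ call K=98.06]
σ√T = 0.2741·√2.6872 = 0.449323
d₁ = (ln(S/K) + (r+σ²/2)T) / (σ√T) = (ln(130.45/98.06) + (0.0553+0.2741²/2)·2.6872) / 0.449323 = (0.285410 + 0.249548) / 0.449323 = 1.190587
d₂ = d₁ − σ√T = 1.190587 − 0.449323 = 0.741263
e^{−rT} = 0.861912
N(d₁) = 0.883092,  N(d₂) = 0.770733
price = S·N(d₁) − K·e^{−rT}·N(d₂) = 115.199356 − 65.141653 = 50.057703

exchange price = 37.107703
price(XYZ call K=98.06) = 50.057703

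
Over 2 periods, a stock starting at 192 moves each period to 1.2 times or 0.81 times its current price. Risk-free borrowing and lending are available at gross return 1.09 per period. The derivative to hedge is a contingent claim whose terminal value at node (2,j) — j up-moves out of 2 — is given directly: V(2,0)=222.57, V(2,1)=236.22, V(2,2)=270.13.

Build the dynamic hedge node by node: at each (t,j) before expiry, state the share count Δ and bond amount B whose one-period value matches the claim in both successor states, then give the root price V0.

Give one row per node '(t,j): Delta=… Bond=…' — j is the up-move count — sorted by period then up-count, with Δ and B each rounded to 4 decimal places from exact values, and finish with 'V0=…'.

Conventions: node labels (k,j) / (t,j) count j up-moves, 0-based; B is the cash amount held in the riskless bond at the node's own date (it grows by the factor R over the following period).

Arbitrage-free pricing uses the up-move probability p* = (R−d)/(u−d) = 0.7179, discounting each step at R = 1.09.
Payoffs at expiry: V(2,0)=222.5700, V(2,1)=236.2200, V(2,2)=270.1300
Node (1,0) S=155.5200: V=(p*·236.2200+(1−p*)·222.5700)/1.09=213.1835; Δ=(236.2200−222.5700)/(186.6240−125.9712)=0.2251; B=V−Δ·S=178.1835
Node (1,1) S=230.4000: V=(p*·270.1300+(1−p*)·236.2200)/1.09=239.0510; Δ=(270.1300−236.2200)/(276.4800−186.6240)=0.3774; B=V−Δ·S=152.1023
Node (0,0) S=192.0000: V=(p*·239.0510+(1−p*)·213.1835)/1.09=212.6193; Δ=(239.0510−213.1835)/(230.4000−155.5200)=0.3455; B=V−Δ·S=146.2923
Check: Δ(0,0)·S0 + B(0,0) = 212.6193 = V0.

(0,0): Delta=0.3455 Bond=146.2923
(1,0): Delta=0.2251 Bond=178.1835
(1,1): Delta=0.3774 Bond=152.1023
V0=212.6193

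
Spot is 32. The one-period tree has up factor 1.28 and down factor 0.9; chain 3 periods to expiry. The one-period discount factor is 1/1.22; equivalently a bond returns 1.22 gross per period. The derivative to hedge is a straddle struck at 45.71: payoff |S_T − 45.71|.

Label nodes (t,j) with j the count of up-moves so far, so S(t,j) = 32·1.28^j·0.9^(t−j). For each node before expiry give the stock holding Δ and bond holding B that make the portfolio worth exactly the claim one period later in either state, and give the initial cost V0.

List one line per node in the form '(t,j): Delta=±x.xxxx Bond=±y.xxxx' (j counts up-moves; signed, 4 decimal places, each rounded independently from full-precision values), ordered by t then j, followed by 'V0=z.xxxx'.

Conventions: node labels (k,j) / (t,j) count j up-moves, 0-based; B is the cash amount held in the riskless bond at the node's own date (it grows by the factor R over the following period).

(0,0): Delta=0.6046 Bond=-11.5532
(1,0): Delta=-0.8138 Bond=26.7554
(1,1): Delta=0.7916 Bond=-21.7543
(2,0): Delta=-1.0000 Bond=37.4672
(2,1): Delta=-0.7893 Bond=31.7367
(2,2): Delta=1.0000 Bond=-37.4672
V0=7.7936

Risk-neutral probability p* = (R−d)/(u−d) = (1.22−0.9)/(1.28−0.9) = 0.8421.
Terminal payoffs: V(3,0)=22.3820, V(3,1)=12.5324, V(3,2)=1.4759, V(3,3)=21.3989
(2,0): S=25.9200. Δ = (V_up−V_dn)/(S_up−S_dn) = (12.5324−22.3820)/(33.1776−23.3280) = -1.0000. V = [p*·12.5324 + (1−p*)·22.3820]/1.22 = 11.5472. B = V − Δ·S = 37.4672.
(2,1): S=36.8640. Δ = (V_up−V_dn)/(S_up−S_dn) = (1.4759−12.5324)/(47.1859−33.1776) = -0.7893. V = [p*·1.4759 + (1−p*)·12.5324]/1.22 = 2.6407. B = V − Δ·S = 31.7367.
(2,2): S=52.4288. Δ = (V_up−V_dn)/(S_up−S_dn) = (21.3989−1.4759)/(67.1089−47.1859) = 1.0000. V = [p*·21.3989 + (1−p*)·1.4759]/1.22 = 14.9616. B = V − Δ·S = -37.4672.
(1,0): S=28.8000. Δ = (V_up−V_dn)/(S_up−S_dn) = (2.6407−11.5472)/(36.8640−25.9200) = -0.8138. V = [p*·2.6407 + (1−p*)·11.5472]/1.22 = 3.3172. B = V − Δ·S = 26.7554.
(1,1): S=40.9600. Δ = (V_up−V_dn)/(S_up−S_dn) = (14.9616−2.6407)/(52.4288−36.8640) = 0.7916. V = [p*·14.9616 + (1−p*)·2.6407]/1.22 = 10.6690. B = V − Δ·S = -21.7543.
(0,0): S=32.0000. Δ = (V_up−V_dn)/(S_up−S_dn) = (10.6690−3.3172)/(40.9600−28.8000) = 0.6046. V = [p*·10.6690 + (1−p*)·3.3172]/1.22 = 7.7936. B = V − Δ·S = -11.5532.
Check: Δ(0,0)·S0 + B(0,0) = 7.7936 = V0.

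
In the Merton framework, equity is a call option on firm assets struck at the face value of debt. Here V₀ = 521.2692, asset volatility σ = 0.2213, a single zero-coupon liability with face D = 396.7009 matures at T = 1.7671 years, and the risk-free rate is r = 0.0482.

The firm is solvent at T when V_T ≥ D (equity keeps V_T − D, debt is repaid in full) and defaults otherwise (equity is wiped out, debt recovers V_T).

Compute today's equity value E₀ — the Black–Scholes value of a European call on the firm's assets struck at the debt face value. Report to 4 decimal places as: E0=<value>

E0=163.8406

Equity is a call on the firm's assets struck at D = 396.7009:
d₁ = [ln(V₀/D) + (r + σ²/2)T] / (σ√T)
   = [ln(521.2692/396.7009) + (0.0482 + 0.5·0.2213²)·1.7671] / (0.2213·√1.7671)
   = [0.273084 + 0.128445] / 0.294179 = 1.364913
d₂ = d₁ − σ√T = 1.364913 − 0.294179 = 1.070733
N(d₁) = 0.913860,  N(d₂) = 0.857855,  e^(−rT) = 0.918352
E₀ = V₀·N(d₁) − D·e^(−rT)·N(d₂)
   = 521.2692·0.913860 − 396.7009·0.918352·0.857855 = 163.840650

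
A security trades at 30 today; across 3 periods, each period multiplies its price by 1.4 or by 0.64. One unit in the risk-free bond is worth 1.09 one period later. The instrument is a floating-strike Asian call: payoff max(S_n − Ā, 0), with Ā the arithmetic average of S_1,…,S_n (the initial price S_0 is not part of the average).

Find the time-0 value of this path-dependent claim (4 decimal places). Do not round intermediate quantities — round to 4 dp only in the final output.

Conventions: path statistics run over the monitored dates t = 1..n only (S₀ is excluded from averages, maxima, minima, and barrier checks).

price = 4.7943

Set p* = 0.5921 (from d < R < u); the path-dependent value is the discounted p*-expectation over all price paths.
Enumerate all 2^3 = 8 price paths (U = up ×1.4, D = down ×0.64); each path with k up-moves has probability p*^k·(1−p*)^(3−k).
DDD: Ā=13.1174, payoff=0.0000, prob=0.067865
UDD: Ā=28.6944, payoff=0.0000, prob=0.098513
DUD: Ā=21.0944, payoff=0.0000, prob=0.098513
UUD: Ā=46.1440, payoff=0.0000, prob=0.143003
DDU: Ā=16.2304, payoff=0.9728, prob=0.098513
UDU: Ā=35.5040, payoff=2.1280, prob=0.143003
DUU: Ā=27.9040, payoff=9.7280, prob=0.143003
UUU: Ā=61.0400, payoff=21.2800, prob=0.207585
Price = Σ prob·payoff / R^3 = 6.208697 / 1.295029 = 4.7943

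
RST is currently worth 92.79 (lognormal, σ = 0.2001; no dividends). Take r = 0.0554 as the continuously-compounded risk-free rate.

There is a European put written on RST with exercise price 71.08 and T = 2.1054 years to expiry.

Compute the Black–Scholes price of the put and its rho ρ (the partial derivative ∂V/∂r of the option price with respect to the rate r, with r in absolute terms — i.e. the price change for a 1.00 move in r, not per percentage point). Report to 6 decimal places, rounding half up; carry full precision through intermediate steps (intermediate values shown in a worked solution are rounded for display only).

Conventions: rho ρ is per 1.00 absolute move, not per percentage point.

price = 0.963928
ρ = -15.993032

σ√T = 0.2001·√2.1054 = 0.290345
d₁ = (ln(S/K) + (r+σ²/2)T) / (σ√T) = (ln(92.79/71.08) + (0.0554+0.2001²/2)·2.1054) / 0.290345 = (0.266533 + 0.158789) / 0.290345 = 1.464885
d₂ = d₁ − σ√T = 1.464885 − 0.290345 = 1.174540
e^{−rT} = 0.889906
N(−d₁) = 0.071476,  N(−d₂) = 0.120089
Put price V = K·e^{−rT}·N(−d₂) − S·N(−d₁) = 7.596197 − 6.632269 = 0.963928
ρ = −K·T·e^{−rT}·N(−d₂) = -15.993032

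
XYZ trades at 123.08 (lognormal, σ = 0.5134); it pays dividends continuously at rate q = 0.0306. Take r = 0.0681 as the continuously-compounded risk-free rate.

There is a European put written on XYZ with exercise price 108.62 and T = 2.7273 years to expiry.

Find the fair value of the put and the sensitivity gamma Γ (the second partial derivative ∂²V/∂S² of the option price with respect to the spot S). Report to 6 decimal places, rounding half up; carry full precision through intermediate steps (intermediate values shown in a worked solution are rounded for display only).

price = 23.010699
Γ = 0.002768

σ√T = 0.5134·√2.7273 = 0.847856
d₁ = (ln(S/K) + (r−q+σ²/2)T) / (σ√T) = (ln(123.08/108.62) + (0.0681−0.0306+0.5134²/2)·2.7273) / 0.847856 = (0.124979 + 0.461704) / 0.847856 = 0.691960
d₂ = d₁ − σ√T = 0.691960 − 0.847856 = -0.155896
e^{−rT} = 0.830499
e^{−qT} = 0.919932
N(−d₁) = 0.244481,  N(−d₂) = 0.561943
Put price V = K·e^{−rT}·N(−d₂) − S·e^{−qT}·N(−d₁) = 50.692134 − 27.681435 = 23.010699
φ(d₁) = (1/√(2π))·e^{−d₁²/2} = 0.314006
Γ = e^{−qT}·φ(d₁) / (S·σ·√T) = 0.002768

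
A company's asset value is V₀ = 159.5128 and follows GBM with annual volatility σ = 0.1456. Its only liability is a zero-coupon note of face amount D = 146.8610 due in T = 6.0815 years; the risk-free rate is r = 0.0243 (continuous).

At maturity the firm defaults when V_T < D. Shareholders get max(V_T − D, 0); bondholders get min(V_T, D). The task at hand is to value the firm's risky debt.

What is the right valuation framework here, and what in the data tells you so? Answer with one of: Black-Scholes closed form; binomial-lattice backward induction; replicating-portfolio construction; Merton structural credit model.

framework: Merton structural credit model

Key observation: the question is about default risk generated by asset-value dynamics against a debt face of 146.8610 — the structural framework prices exactly that.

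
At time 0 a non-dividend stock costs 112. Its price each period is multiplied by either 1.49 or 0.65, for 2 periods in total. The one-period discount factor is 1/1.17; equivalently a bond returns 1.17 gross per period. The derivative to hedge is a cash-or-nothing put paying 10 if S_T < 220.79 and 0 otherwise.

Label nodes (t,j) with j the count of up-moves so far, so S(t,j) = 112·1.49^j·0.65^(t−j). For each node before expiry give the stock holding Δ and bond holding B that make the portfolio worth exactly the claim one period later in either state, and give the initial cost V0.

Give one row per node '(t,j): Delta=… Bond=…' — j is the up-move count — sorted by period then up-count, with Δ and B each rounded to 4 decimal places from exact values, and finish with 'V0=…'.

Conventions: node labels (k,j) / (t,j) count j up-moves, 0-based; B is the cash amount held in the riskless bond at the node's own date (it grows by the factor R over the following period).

(0,0): Delta=-0.0562 Bond=10.8045
(1,0): Delta=0.0000 Bond=8.5470
(1,1): Delta=-0.0713 Bond=15.1608
V0=4.5057

The replicating-portfolio and risk-neutral prices coincide; use p* = (1.17−0.65)/(1.49−0.65) = 0.6190 for the latter.
At maturity the claim pays: V(2,0)=10.0000, V(2,1)=10.0000, V(2,2)=0.0000
(1,0): S=72.8000. Δ = (V_up−V_dn)/(S_up−S_dn) = (10.0000−10.0000)/(108.4720−47.3200) = 0.0000. V = [p*·10.0000 + (1−p*)·10.0000]/1.17 = 8.5470. B = V − Δ·S = 8.5470.
(1,1): S=166.8800. Δ = (V_up−V_dn)/(S_up−S_dn) = (0.0000−10.0000)/(248.6512−108.4720) = -0.0713. V = [p*·0.0000 + (1−p*)·10.0000]/1.17 = 3.2560. B = V − Δ·S = 15.1608.
(0,0): S=112.0000. Δ = (V_up−V_dn)/(S_up−S_dn) = (3.2560−8.5470)/(166.8800−72.8000) = -0.0562. V = [p*·3.2560 + (1−p*)·8.5470]/1.17 = 4.5057. B = V − Δ·S = 10.8045.
As a check, the time-0 holding Δ(0,0)·S0 + B(0,0) comes to 4.5057 — exactly V0.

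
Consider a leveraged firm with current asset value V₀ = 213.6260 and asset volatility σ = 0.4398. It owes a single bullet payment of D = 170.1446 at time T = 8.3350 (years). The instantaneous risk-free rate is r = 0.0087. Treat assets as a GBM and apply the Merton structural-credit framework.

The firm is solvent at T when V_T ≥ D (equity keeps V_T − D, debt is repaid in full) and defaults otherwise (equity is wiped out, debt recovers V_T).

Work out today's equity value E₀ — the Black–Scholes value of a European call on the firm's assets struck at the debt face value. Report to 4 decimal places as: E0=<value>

E0=118.0342

Work the structural quantities from V₀ = 213.6260 against face 170.1446:
d₁ = [ln(V₀/D) + (r + σ²/2)T] / (σ√T)
   = [ln(213.6260/170.1446) + (0.0087 + 0.5·0.4398²)·8.3350] / (0.4398·√8.3350)
   = [0.227578 + 0.878609] / 1.269720 = 0.871206
d₂ = d₁ − σ√T = 0.871206 − 1.269720 = -0.398515
N(d₁) = 0.808179,  N(d₂) = 0.345125,  e^(−rT) = 0.930052
E₀ = V₀·N(d₁) − D·e^(−rT)·N(d₂)
   = 213.6260·0.808179 − 170.1446·0.930052·0.345125 = 118.034243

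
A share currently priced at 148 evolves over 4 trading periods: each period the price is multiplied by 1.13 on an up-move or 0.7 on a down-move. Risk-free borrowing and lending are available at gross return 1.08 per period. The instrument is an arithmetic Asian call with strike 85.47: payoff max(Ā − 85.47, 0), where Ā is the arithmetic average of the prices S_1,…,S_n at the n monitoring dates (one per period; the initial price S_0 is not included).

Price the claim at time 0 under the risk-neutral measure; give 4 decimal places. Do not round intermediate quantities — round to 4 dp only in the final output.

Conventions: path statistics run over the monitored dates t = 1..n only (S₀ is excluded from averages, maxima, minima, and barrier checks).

price = 69.5537

Under the martingale measure an up-move has probability p* = 0.8837; value the claim as the probability-weighted average of per-path payoffs, discounted 4 periods at R = 1.08.
Enumerate all 2^4 = 16 price paths (U = up ×1.13, D = down ×0.7); each path with k up-moves has probability p*^k·(1−p*)^(4−k).
DDDD: Ā=65.6047, payoff=0.0000, prob=0.000183
UDDD: Ā=105.9047, payoff=20.4347, prob=0.001389
DUDD: Ā=89.9947, payoff=4.5247, prob=0.001389
UUDD: Ā=145.2772, payoff=59.8072, prob=0.010559
DDUD: Ā=78.8577, payoff=0.0000, prob=0.001389
UDUD: Ā=127.2989, payoff=41.8289, prob=0.010559
DUUD: Ā=111.3889, payoff=25.9189, prob=0.010559
UUUD: Ā=179.8135, payoff=94.3435, prob=0.080250
DDDU: Ā=71.0618, payoff=0.0000, prob=0.001389
UDDU: Ā=114.7141, payoff=29.2441, prob=0.010559
DUDU: Ā=98.8041, payoff=13.3341, prob=0.010559
UUDU: Ā=159.4980, payoff=74.0280, prob=0.080250
DDUU: Ā=87.6671, payoff=2.1971, prob=0.010559
UDUU: Ā=141.5197, payoff=56.0497, prob=0.080250
DUUU: Ā=125.6097, payoff=40.1397, prob=0.080250
UUUU: Ā=202.7700, payoff=117.3000, prob=0.609903
Price = Σ prob·payoff / R^4 = 94.627072 / 1.360489 = 69.5537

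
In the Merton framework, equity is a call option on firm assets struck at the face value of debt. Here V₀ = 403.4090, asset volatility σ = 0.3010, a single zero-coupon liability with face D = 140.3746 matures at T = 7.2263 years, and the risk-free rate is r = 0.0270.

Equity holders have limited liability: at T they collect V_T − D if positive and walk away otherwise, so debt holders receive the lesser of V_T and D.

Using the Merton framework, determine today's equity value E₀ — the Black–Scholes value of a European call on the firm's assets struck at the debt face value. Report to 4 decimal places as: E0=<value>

E0=292.2576

Work the structural quantities from V₀ = 403.4090 against face 140.3746:
d₁ = [ln(V₀/D) + (r + σ²/2)T] / (σ√T)
   = [ln(403.4090/140.3746) + (0.0270 + 0.5·0.3010²)·7.2263] / (0.3010·√7.2263)
   = [1.055636 + 0.522465] / 0.809142 = 1.950340
d₂ = d₁ − σ√T = 1.950340 − 0.809142 = 1.141199
N(d₁) = 0.974432,  N(d₂) = 0.873106,  e^(−rT) = 0.822744
E₀ = V₀·N(d₁) − D·e^(−rT)·N(d₂)
   = 403.4090·0.974432 − 140.3746·0.822744·0.873106 = 292.257599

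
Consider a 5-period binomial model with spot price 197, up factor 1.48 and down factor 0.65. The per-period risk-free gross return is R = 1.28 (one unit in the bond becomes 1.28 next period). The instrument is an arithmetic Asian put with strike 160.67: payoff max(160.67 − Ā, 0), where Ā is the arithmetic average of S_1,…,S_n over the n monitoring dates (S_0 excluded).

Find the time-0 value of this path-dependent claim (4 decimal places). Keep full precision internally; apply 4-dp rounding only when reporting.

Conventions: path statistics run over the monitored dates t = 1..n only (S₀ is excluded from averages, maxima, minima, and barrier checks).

price = 0.7406

With p* = (R−d)/(u−d) = 0.7590, sum probability × payoff across the paths and divide by R^5.
Enumerate all 2^5 = 32 price paths (U = up ×1.48, D = down ×0.65); each path with k up-moves has probability p*^k·(1−p*)^(5−k).
DDDDD: Ā=64.6814, payoff=95.9886, prob=0.000812
UDDDD: Ā=147.2746, payoff=13.3954, prob=0.002559
DUDDD: Ā=114.5726, payoff=46.0974, prob=0.002559
UUDDD: Ā=260.8730, payoff=0.0000, prob=0.008061
DDUDD: Ā=93.3163, payoff=67.3537, prob=0.002559
UDUDD: Ā=212.4741, payoff=0.0000, prob=0.008061
DUUDD: Ā=179.7721, payoff=0.0000, prob=0.008061
UUUDD: Ā=409.3271, payoff=0.0000, prob=0.025392
DDDUD: Ā=79.4997, payoff=81.1703, prob=0.002559
UDDUD: Ā=181.0147, payoff=0.0000, prob=0.008061
DUDUD: Ā=148.3127, payoff=12.3573, prob=0.008061
UUDUD: Ā=337.6967, payoff=0.0000, prob=0.025392
DDUUD: Ā=127.0564, payoff=33.6136, prob=0.008061
UDUUD: Ā=289.2977, payoff=0.0000, prob=0.025392
DUUUD: Ā=256.5957, payoff=0.0000, prob=0.025392
UUUUD: Ā=584.2487, payoff=0.0000, prob=0.079984
DDDDU: Ā=70.5189, payoff=90.1511, prob=0.002559
UDDDU: Ā=160.5662, payoff=0.1038, prob=0.008061
DUDDU: Ā=127.8642, payoff=32.8058, prob=0.008061
UUDDU: Ā=291.1369, payoff=0.0000, prob=0.025392
DDUDU: Ā=106.6079, payoff=54.0621, prob=0.008061
UDUDU: Ā=242.7379, payoff=0.0000, prob=0.025392
DUUDU: Ā=210.0359, payoff=0.0000, prob=0.025392
UUUDU: Ā=478.2357, payoff=0.0000, prob=0.079984
DDDUU: Ā=92.7913, payoff=67.8787, prob=0.008061
UDDUU: Ā=211.2786, payoff=0.0000, prob=0.025392
DUDUU: Ā=178.5766, payoff=0.0000, prob=0.025392
UUDUU: Ā=406.6052, payoff=0.0000, prob=0.079984
DDUUU: Ā=157.3203, payoff=3.3497, prob=0.025392
UDUUU: Ā=358.2062, payoff=0.0000, prob=0.079984
DUUUU: Ā=325.5042, payoff=0.0000, prob=0.079984
UUUUU: Ā=741.1481, payoff=0.0000, prob=0.251949
Price = Σ prob·payoff / R^5 = 2.544835 / 3.435974 = 0.7406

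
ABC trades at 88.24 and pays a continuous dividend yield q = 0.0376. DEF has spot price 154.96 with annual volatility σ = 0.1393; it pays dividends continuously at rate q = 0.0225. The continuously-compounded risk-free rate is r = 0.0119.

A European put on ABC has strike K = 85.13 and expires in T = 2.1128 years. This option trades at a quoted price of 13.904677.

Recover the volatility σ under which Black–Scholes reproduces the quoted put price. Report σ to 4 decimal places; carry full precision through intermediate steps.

sigma = 0.2772

At σ = 0.2772 the Black–Scholes value reproduces the quote:
σ√T = 0.2772·√2.1128 = 0.402923
d₁ = (ln(S/K) + (r−q+σ²/2)T) / (σ√T) = (ln(88.24/85.13) + (0.0119−0.0376+0.2772²/2)·2.1128) / 0.402923 = (0.035881 + 0.026875) / 0.402923 = 0.155751
d₂ = d₁ − σ√T = 0.155751 − 0.402923 = -0.247173
e^{−rT} = 0.975171
e^{−qT} = 0.923632
N(−d₁) = 0.438115,  N(−d₂) = 0.597613
V = K·e^{−rT}·N(−d₂) − S·e^{−qT}·N(−d₁) = 49.611610 − 35.706933 = 13.904677 (the quoted price), and the Black–Scholes price is strictly increasing in σ, so σ is unique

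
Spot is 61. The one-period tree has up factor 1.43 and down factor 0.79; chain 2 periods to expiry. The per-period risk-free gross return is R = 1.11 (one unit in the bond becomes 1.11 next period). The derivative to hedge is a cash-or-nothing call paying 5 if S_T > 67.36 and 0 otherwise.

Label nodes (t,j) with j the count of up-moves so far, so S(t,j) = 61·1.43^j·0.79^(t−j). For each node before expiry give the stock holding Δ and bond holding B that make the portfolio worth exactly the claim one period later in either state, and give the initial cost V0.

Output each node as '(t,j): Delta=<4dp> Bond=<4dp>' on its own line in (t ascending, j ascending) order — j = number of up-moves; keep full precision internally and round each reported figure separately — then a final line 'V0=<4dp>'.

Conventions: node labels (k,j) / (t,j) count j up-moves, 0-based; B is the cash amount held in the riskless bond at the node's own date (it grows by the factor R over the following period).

(0,0): Delta=0.0577 Bond=-0.4756
(1,0): Delta=0.1621 Bond=-5.5602
(1,1): Delta=0.0000 Bond=4.5045
V0=3.0436

Arbitrage-free pricing uses the up-move probability p* = (R−d)/(u−d) = 0.5000, discounting each step at R = 1.11.
At maturity the claim pays: V(2,0)=0.0000, V(2,1)=5.0000, V(2,2)=5.0000
Node (1,0) S=48.1900: V=(p*·5.0000+(1−p*)·0.0000)/1.11=2.2523; Δ=(5.0000−0.0000)/(68.9117−38.0701)=0.1621; B=V−Δ·S=-5.5602
Node (1,1) S=87.2300: V=(p*·5.0000+(1−p*)·5.0000)/1.11=4.5045; Δ=(5.0000−5.0000)/(124.7389−68.9117)=0.0000; B=V−Δ·S=4.5045
Node (0,0) S=61.0000: V=(p*·4.5045+(1−p*)·2.2523)/1.11=3.0436; Δ=(4.5045−2.2523)/(87.2300−48.1900)=0.0577; B=V−Δ·S=-0.4756
Sanity check at the root: Δ(0,0)·S0 + B(0,0) reproduces V0 = 3.0436.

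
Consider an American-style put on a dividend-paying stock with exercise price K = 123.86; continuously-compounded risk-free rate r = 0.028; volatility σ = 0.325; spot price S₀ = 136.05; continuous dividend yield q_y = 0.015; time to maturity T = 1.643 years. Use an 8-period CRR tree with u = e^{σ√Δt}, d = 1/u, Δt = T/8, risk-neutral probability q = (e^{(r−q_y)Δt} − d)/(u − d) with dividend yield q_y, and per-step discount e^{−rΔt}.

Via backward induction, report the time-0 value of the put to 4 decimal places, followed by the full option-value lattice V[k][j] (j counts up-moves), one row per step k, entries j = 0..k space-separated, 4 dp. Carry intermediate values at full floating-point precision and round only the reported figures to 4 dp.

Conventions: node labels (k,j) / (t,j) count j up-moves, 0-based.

params: Δt=0.20538 u=1.15868 d=0.86305 q=0.47229 e^(-rΔt)=0.99427
t_8 payoffs: 81.9826 67.6376 48.3787 22.5228 0.0000 0.0000 0.0000 0.0000 0.0000
k=7: node(7,0) S=48.5227 payoff=75.3373 vs cont=74.7764 → 75.3373 [stop]  node(7,1) S=65.1440 payoff=58.7160 vs cont=58.2062 → 58.7160 [stop]  node(7,2) S=87.4589 payoff=36.4011 vs cont=35.9599 → 36.4011 [stop]  node(7,3) S=117.4177 payoff=6.4423 vs cont=11.8174 → 11.8174 [wait]  node(7,4) S=157.6389 payoff=0.0000 vs cont=0.0000 → 0.0000 [wait]  node(7,5) S=211.6377 payoff=0.0000 vs cont=0.0000 → 0.0000 [wait]  node(7,6) S=284.1338 payoff=0.0000 vs cont=0.0000 → 0.0000 [wait]  node(7,7) S=381.4631 payoff=0.0000 vs cont=0.0000 → 0.0000 [wait]
k=6: node(6,0) S=56.2224 payoff=67.6376 vs cont=67.1003 → 67.6376 [stop]  node(6,1) S=75.4813 payoff=48.3787 vs cont=47.9007 → 48.3787 [stop]  node(6,2) S=101.3372 payoff=22.5228 vs cont=24.6484 → 24.6484 [wait]  node(6,3) S=136.0500 payoff=0.0000 vs cont=6.2004 → 6.2004 [wait]  node(6,4) S=182.6536 payoff=0.0000 vs cont=0.0000 → 0.0000 [wait]  node(6,5) S=245.2212 payoff=0.0000 vs cont=0.0000 → 0.0000 [wait]  node(6,6) S=329.2211 payoff=0.0000 vs cont=0.0000 → 0.0000 [wait]
k=5: node(5,0) S=65.1440 payoff=58.7160 vs cont=58.2062 → 58.7160 [stop]  node(5,1) S=87.4589 payoff=36.4011 vs cont=36.9580 → 36.9580 [wait]  node(5,2) S=117.4177 payoff=6.4423 vs cont=15.8442 → 15.8442 [wait]  node(5,3) S=157.6389 payoff=0.0000 vs cont=3.2533 → 3.2533 [wait]  node(5,4) S=211.6377 payoff=0.0000 vs cont=0.0000 → 0.0000 [wait]  node(5,5) S=284.1338 payoff=0.0000 vs cont=0.0000 → 0.0000 [wait]
k=4: node(4,0) S=75.4813 payoff=48.3787 vs cont=48.1622 → 48.3787 [stop]  node(4,1) S=101.3372 payoff=22.5228 vs cont=26.8315 → 26.8315 [wait]  node(4,2) S=136.0500 payoff=0.0000 vs cont=9.8409 → 9.8409 [wait]  node(4,3) S=182.6536 payoff=0.0000 vs cont=1.7069 → 1.7069 [wait]  node(4,4) S=245.2212 payoff=0.0000 vs cont=0.0000 → 0.0000 [wait]
k=3: node(3,0) S=87.4589 payoff=36.4011 vs cont=37.9832 → 37.9832 [wait]  node(3,1) S=117.4177 payoff=6.4423 vs cont=18.6992 → 18.6992 [wait]  node(3,2) S=157.6389 payoff=0.0000 vs cont=5.9649 → 5.9649 [wait]  node(3,3) S=211.6377 payoff=0.0000 vs cont=0.8956 → 0.8956 [wait]
k=2: node(2,0) S=101.3372 payoff=22.5228 vs cont=28.7100 → 28.7100 [wait]  node(2,1) S=136.0500 payoff=0.0000 vs cont=12.6122 → 12.6122 [wait]  node(2,2) S=182.6536 payoff=0.0000 vs cont=3.5503 → 3.5503 [wait]
k=1: node(1,0) S=117.4177 payoff=6.4423 vs cont=20.9862 → 20.9862 [wait]  node(1,1) S=157.6389 payoff=0.0000 vs cont=8.2846 → 8.2846 [wait]
k=0: node(0,0) S=136.0500 payoff=0.0000 vs cont=14.9014 → 14.9014 [wait]

price = 14.9014
tree:
14.9014
20.9862 8.2846
28.7100 12.6122 3.5503
37.9832 18.6992 5.9649 0.8956
48.3787 26.8315 9.8409 1.7069 0.0000
58.7160 36.9580 15.8442 3.2533 0.0000 0.0000
67.6376 48.3787 24.6484 6.2004 0.0000 0.0000 0.0000
75.3373 58.7160 36.4011 11.8174 0.0000 0.0000 0.0000 0.0000
81.9826 67.6376 48.3787 22.5228 0.0000 0.0000 0.0000 0.0000 0.0000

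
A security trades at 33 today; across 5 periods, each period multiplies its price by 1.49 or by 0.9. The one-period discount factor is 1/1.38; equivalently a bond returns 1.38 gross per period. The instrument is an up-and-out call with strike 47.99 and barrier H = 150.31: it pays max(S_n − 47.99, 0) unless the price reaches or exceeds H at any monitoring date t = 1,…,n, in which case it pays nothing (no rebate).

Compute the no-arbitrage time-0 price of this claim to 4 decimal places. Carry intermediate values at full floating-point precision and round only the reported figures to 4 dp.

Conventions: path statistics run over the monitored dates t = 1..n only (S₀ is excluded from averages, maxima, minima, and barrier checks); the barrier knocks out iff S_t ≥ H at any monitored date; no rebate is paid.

price = 7.9816

Under the martingale measure an up-move has probability p* = 0.8136; value the claim as the probability-weighted average of per-path payoffs, discounted 5 periods at R = 1.38.
Enumerate all 2^5 = 32 price paths (U = up ×1.49, D = down ×0.9); each path with k up-moves has probability p*^k·(1−p*)^(5−k).
DDDDD: M=29.7000, payoff=0.0000, prob=0.000225
UDDDD: M=49.1700, payoff=0.0000, prob=0.000983
DUDDD: M=44.2530, payoff=0.0000, prob=0.000983
UUDDD: M=73.2633, payoff=5.4189, prob=0.004289
DDUDD: M=39.8277, payoff=0.0000, prob=0.000983
UDUDD: M=65.9370, payoff=5.4189, prob=0.004289
DUUDD: M=65.9370, payoff=5.4189, prob=0.004289
UUUDD: M=109.1623, payoff=40.4315, prob=0.018718
DDDUD: M=35.8449, payoff=0.0000, prob=0.000983
UDDUD: M=59.3433, payoff=5.4189, prob=0.004289
DUDUD: M=59.3433, payoff=5.4189, prob=0.004289
UUDUD: M=98.2461, payoff=40.4315, prob=0.018718
DDUUD: M=59.3433, payoff=5.4189, prob=0.004289
UDUUD: M=98.2461, payoff=40.4315, prob=0.018718
DUUUD: M=98.2461, payoff=40.4315, prob=0.018718
UUUUD: M=162.6519, payoff=0.0000, prob=0.081677
DDDDU: M=32.2604, payoff=0.0000, prob=0.000983
UDDDU: M=53.4089, payoff=5.4189, prob=0.004289
DUDDU: M=53.4089, payoff=5.4189, prob=0.004289
UUDDU: M=88.4215, payoff=40.4315, prob=0.018718
DDUDU: M=53.4089, payoff=5.4189, prob=0.004289
UDUDU: M=88.4215, payoff=40.4315, prob=0.018718
DUUDU: M=88.4215, payoff=40.4315, prob=0.018718
UUUDU: M=146.3867, payoff=98.3967, prob=0.081677
DDDUU: M=53.4089, payoff=5.4189, prob=0.004289
UDDUU: M=88.4215, payoff=40.4315, prob=0.018718
DUDUU: M=88.4215, payoff=40.4315, prob=0.018718
UUDUU: M=146.3867, payoff=98.3967, prob=0.081677
DDUUU: M=88.4215, payoff=40.4315, prob=0.018718
UDUUU: M=146.3867, payoff=98.3967, prob=0.081677
DUUUU: M=146.3867, payoff=98.3967, prob=0.081677
UUUUU: M=242.3513, payoff=0.0000, prob=0.356407
Price = Σ prob·payoff / R^5 = 39.947040 / 5.004900 = 7.9816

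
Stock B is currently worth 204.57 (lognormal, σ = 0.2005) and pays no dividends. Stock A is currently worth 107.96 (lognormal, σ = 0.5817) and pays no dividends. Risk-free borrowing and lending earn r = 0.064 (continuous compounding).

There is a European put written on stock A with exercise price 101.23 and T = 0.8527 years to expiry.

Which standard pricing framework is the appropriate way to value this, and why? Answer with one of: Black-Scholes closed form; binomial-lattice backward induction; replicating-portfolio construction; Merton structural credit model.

Key observation: a European claim on stock A (strike 101.23) — a lognormal (GBM) underlying with constant rate and volatility — has an exact closed-form value; no lattice or capital structure is involved.

framework: Black-Scholes closed form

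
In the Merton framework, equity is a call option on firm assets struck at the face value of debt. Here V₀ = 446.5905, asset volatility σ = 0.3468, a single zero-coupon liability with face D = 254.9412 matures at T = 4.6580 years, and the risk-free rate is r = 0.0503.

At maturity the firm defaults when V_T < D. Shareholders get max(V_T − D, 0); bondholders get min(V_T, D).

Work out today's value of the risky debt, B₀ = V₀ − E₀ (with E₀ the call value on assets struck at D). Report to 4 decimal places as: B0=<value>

With assets at 446.5905 and a single debt payment of 254.9412 at 4.6580 years:
d₁ = [ln(V₀/D) + (r + σ²/2)T] / (σ√T)
   = [ln(446.5905/254.9412) + (0.0503 + 0.5·0.3468²)·4.6580] / (0.3468·√4.6580)
   = [0.560609 + 0.514407] / 0.748478 = 1.436270
d₂ = d₁ − σ√T = 1.436270 − 0.748478 = 0.687792
N(d₁) = 0.924537,  N(d₂) = 0.754208,  e^(−rT) = 0.791126
E₀ = V₀·N(d₁) − D·e^(−rT)·N(d₂)
   = 446.5905·0.924537 − 254.9412·0.791126·0.754208 = 260.772732
B₀ = V₀ − E₀ = 446.5905 − 260.772732 = 185.817768

B0=185.8178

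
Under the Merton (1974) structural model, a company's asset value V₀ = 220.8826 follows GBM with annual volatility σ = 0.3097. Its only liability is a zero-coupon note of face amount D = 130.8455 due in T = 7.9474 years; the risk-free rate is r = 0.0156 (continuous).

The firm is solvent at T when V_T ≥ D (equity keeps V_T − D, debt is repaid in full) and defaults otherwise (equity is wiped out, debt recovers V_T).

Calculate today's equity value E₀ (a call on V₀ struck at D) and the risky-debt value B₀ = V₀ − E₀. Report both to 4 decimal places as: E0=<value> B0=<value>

Equity is a call on the firm's assets struck at D = 130.8455:
d₁ = [ln(V₀/D) + (r + σ²/2)T] / (σ√T)
   = [ln(220.8826/130.8455) + (0.0156 + 0.5·0.3097²)·7.9474] / (0.3097·√7.9474)
   = [0.523614 + 0.505113] / 0.873079 = 1.178275
d₂ = d₁ − σ√T = 1.178275 − 0.873079 = 0.305195
N(d₁) = 0.880656,  N(d₂) = 0.619891,  e^(−rT) = 0.883398
E₀ = V₀·N(d₁) − D·e^(−rT)·N(d₂)
   = 220.8826·0.880656 − 130.8455·0.883398·0.619891 = 122.869285
B₀ = V₀ − E₀ = 220.8826 − 122.869285 = 98.013315

E0=122.8693 B0=98.0133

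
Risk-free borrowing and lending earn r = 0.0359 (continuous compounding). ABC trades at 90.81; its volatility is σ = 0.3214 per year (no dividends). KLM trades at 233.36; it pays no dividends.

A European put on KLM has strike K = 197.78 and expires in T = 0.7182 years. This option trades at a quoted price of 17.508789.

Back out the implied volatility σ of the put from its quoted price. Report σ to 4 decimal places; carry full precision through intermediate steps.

At σ = 0.4771 the Black–Scholes value reproduces the quote:
σ√T = 0.4771·√0.7182 = 0.404326
d₁ = (ln(S/K) + (r+σ²/2)T) / (σ√T) = (ln(233.36/197.78) + (0.0359+0.4771²/2)·0.7182) / 0.404326 = (0.165427 + 0.107523) / 0.404326 = 0.675074
d₂ = d₁ − σ√T = 0.675074 − 0.404326 = 0.270748
e^{−rT} = 0.974546
N(−d₁) = 0.249814,  N(−d₂) = 0.393293
V = K·e^{−rT}·N(−d₂) − S·N(−d₁) = 75.805458 − 58.296668 = 17.508789 (the quoted price), and the Black–Scholes price is strictly increasing in σ, so σ is unique

sigma = 0.4771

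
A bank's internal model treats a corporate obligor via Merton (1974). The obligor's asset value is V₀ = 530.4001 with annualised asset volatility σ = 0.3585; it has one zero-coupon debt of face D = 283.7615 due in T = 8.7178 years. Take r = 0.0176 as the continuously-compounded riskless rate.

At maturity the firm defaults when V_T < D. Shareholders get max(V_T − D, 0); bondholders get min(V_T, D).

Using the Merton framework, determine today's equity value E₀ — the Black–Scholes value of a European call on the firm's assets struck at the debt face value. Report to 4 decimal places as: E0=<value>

Work the structural quantities from V₀ = 530.4001 against face 283.7615:
d₁ = [ln(V₀/D) + (r + σ²/2)T] / (σ√T)
   = [ln(530.4001/283.7615) + (0.0176 + 0.5·0.3585²)·8.7178] / (0.3585·√8.7178)
   = [0.625498 + 0.713649] / 1.058504 = 1.265131
d₂ = d₁ − σ√T = 1.265131 − 1.058504 = 0.206627
N(d₁) = 0.897088,  N(d₂) = 0.581849,  e^(−rT) = 0.857758
E₀ = V₀·N(d₁) − D·e^(−rT)·N(d₂)
   = 530.4001·0.897088 − 283.7615·0.857758·0.581849 = 334.194103

E0=334.1941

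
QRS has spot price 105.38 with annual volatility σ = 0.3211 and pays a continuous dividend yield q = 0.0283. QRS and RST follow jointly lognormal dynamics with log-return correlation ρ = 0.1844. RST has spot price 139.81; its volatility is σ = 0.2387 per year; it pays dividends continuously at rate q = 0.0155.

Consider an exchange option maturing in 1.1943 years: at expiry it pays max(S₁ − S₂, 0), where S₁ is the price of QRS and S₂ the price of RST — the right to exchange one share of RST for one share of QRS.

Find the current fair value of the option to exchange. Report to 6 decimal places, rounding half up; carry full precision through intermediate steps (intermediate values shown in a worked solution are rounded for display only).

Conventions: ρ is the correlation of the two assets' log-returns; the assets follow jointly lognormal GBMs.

σ_eff = √(σ₁² + σ₂² − 2ρσ₁σ₂) = √(0.3211² + 0.2387² − 2·0.1844·0.3211·0.2387) = 0.363064
d₁ = (ln(S₁/S₂) + (q₂ − q₁ + σ_eff²/2)T) / (σ_eff√T) = (ln(105.38/139.81) + (0.0155 − 0.0283 + 0.065908)·1.1943) / 0.396771 = -0.552673
d₂ = d₁ − σ_eff√T = -0.552673 − 0.396771 = -0.949444
N(d₁) = 0.290244,  N(d₂) = 0.171197
V = S₁·e^{−q₁T}·N(d₁) − S₂·e^{−q₂T}·N(d₂) = 29.569385 − 23.496094 = 6.073290
Key observation: no risk-free rate is needed — with the second asset as numeraire the exchange option is a call on the ratio S₁/S₂, and r cancels out of the value.

exchange price = 6.073290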